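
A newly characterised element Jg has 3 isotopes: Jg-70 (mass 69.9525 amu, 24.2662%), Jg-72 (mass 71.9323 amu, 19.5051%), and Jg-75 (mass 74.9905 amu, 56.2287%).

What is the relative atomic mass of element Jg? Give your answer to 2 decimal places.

73.17 amu

Ar = Σ fᵢ·mᵢ = 0.242662 × 69.9525 + 0.195051 × 71.9323 + 0.562287 × 74.9905
= 16.97481 + 14.03047 + 42.16618 = 73.17146 amu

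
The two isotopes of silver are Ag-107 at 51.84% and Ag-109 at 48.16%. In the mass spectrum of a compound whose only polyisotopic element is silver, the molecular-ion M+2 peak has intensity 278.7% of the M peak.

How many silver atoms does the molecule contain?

3

With n Ag atoms, P(M+2)/P(M) = C(n,1)·p^(n−1)q / p^n = n·q/p = n · 0.4816/0.5184.
n = 2.787 × 0.5184/0.4816 = 3.00 ≈ 3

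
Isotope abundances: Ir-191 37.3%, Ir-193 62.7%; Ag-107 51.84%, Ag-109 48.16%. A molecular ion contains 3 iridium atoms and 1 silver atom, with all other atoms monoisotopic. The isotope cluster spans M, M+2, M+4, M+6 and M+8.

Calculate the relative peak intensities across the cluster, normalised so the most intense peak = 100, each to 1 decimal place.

Iridium pattern (n=3): 0.05189512 : 0.26170165 : 0.43991135 : 0.24649188
Silver pattern (n=1): 0.5184 : 0.4816
Convolve the two distributions (both contribute in 2-u steps):
  M: 0.05189512×0.5184 = 0.026902
  M+2: 0.05189512×0.4816 + 0.26170165×0.5184 = 0.160659
  M+4: 0.26170165×0.4816 + 0.43991135×0.5184 = 0.354086
  M+6: 0.43991135×0.4816 + 0.24649188×0.5184 = 0.339643
  M+8: 0.24649188×0.4816 = 0.118710
Scale to base peak (0.354086) = 100: 7.6 : 45.4 : 100.0 : 95.9 : 33.5

7.6 : 45.4 : 100.0 : 95.9 : 33.5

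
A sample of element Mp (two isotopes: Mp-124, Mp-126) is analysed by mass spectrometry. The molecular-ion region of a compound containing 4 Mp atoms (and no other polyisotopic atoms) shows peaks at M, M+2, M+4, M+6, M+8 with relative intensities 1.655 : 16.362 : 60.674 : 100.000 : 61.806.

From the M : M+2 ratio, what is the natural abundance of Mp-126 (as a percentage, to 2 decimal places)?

Write p for the Mp-124 fraction. I(M+2)/I(M) = [C(4,1)·p^3·(1−p)] / p^4 = 4·(1−p)/p = 16.362/1.655 = 9.8864
(1−p)/p = 9.8864/4 = 2.4716  ⇒  p = 1/(1 + 2.4716) = 0.2881
Mp-124: 28.81%, Mp-126: 71.19%.

71.19%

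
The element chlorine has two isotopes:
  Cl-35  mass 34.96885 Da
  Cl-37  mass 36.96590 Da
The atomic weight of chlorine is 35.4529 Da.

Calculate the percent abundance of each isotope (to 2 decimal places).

Writing the weighted mean with unknown fraction x of Cl-35:
34.96885·x + 36.96590·(1 − x) = 35.4529
(34.96885 − 36.96590)·x = 35.4529 − 36.96590
x = -1.51300 / -1.99705 = 0.75762 → 75.76% Cl-35, 24.24% Cl-37.

Cl-35: 75.76%, Cl-37: 24.24%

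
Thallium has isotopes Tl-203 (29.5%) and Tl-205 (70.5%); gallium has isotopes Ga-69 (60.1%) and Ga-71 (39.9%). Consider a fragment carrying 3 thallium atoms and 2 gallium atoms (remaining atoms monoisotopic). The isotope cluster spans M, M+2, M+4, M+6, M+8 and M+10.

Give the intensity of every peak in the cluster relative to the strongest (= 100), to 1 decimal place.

Thallium pattern (n=3): 0.02567237 : 0.18405787 : 0.43986713 : 0.35040263
Gallium pattern (n=2): 0.361201 : 0.479598 : 0.159201
Convolve the two distributions (both contribute in 2-u steps):
  M: 0.02567237×0.361201 = 0.009273
  M+2: 0.02567237×0.479598 + 0.18405787×0.361201 = 0.078794
  M+4: 0.02567237×0.159201 + 0.18405787×0.479598 + 0.43986713×0.361201 = 0.251241
  M+6: 0.18405787×0.159201 + 0.43986713×0.479598 + 0.35040263×0.361201 = 0.366827
  M+8: 0.43986713×0.159201 + 0.35040263×0.479598 = 0.238080
  M+10: 0.35040263×0.159201 = 0.055784
Scale to base peak (0.366827) = 100: 2.5 : 21.5 : 68.5 : 100.0 : 64.9 : 15.2

2.5 : 21.5 : 68.5 : 100.0 : 64.9 : 15.2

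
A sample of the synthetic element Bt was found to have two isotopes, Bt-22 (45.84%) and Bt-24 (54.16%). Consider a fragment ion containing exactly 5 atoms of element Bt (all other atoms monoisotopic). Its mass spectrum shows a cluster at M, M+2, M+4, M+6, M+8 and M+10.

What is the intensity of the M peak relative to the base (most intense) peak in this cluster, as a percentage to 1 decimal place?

6.1%

Term probabilities: M 0.0202, M+2 0.1196, M+4 0.2825, M+6 0.3338, M+8 0.1972, M+10 0.0466. Base peak = M+6.
P(M+6) = C(5,3) × 0.4584^2 × 0.5416^3 = 10 × 0.21013056 × 0.15886783 = 0.333830 (base)
P(M) = C(5,0) × 0.4584^5 × 0.5416^0 = 1 × 0.02024058 × 1.0000 = 0.020241
Relative intensity = 0.020241 / 0.333830 × 100 = 6.1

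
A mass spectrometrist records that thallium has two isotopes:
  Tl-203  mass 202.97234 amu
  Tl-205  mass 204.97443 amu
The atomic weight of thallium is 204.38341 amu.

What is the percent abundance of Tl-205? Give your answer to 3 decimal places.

70.480%

Writing the weighted mean with unknown fraction x of Tl-203:
202.97234·x + 204.97443·(1 − x) = 204.38341
(202.97234 − 204.97443)·x = 204.38341 − 204.97443
x = -0.59102 / -2.00209 = 0.29520 → 29.520% Tl-203, 70.480% Tl-205.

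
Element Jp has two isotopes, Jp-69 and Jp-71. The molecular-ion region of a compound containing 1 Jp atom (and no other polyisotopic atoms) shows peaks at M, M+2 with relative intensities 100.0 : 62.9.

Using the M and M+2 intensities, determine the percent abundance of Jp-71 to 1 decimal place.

Write p for the Jp-69 fraction. I(M+2)/I(M) = [C(1,1)·p^0·(1−p)] / p^1 = 1·(1−p)/p = 62.9/100.0 = 0.6290
(1−p)/p = 0.6290/1 = 0.6290  ⇒  p = 1/(1 + 0.6290) = 0.6139
Jp-69: 61.4%, Jp-71: 38.6%.

38.6%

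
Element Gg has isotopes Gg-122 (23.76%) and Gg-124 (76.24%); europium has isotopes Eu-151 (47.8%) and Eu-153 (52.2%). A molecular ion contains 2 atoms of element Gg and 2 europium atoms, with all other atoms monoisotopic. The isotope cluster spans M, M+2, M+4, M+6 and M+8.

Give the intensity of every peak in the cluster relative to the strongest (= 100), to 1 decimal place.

Element Gg pattern (n=2): 0.05645376 : 0.36229248 : 0.58125376
Europium pattern (n=2): 0.228484 : 0.499032 : 0.272484
Convolve the two distributions (both contribute in 2-u steps):
  M: 0.05645376×0.228484 = 0.012899
  M+2: 0.05645376×0.499032 + 0.36229248×0.228484 = 0.110950
  M+4: 0.05645376×0.272484 + 0.36229248×0.499032 + 0.58125376×0.228484 = 0.328985
  M+6: 0.36229248×0.272484 + 0.58125376×0.499032 = 0.388783
  M+8: 0.58125376×0.272484 = 0.158382
Scale to base peak (0.388783) = 100: 3.3 : 28.5 : 84.6 : 100.0 : 40.7

3.3 : 28.5 : 84.6 : 100.0 : 40.7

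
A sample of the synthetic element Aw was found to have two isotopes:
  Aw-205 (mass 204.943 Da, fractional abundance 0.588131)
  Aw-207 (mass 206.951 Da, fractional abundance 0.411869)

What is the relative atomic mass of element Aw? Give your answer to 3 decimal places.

205.770 Da

The abundance-weighted mean is 0.588131 × 204.943 + 0.411869 × 206.951
= 120.5333 + 85.2367 = 205.7700 Da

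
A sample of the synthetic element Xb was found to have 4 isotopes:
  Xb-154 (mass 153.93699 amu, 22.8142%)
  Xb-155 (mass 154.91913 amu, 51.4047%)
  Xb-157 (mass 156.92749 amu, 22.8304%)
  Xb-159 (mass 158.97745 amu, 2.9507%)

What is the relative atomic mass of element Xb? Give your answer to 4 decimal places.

Ar = Σ fᵢ·mᵢ = 0.228142 × 153.93699 + 0.514047 × 154.91913 + 0.228304 × 156.92749 + 0.029507 × 158.97745
= 35.119493 + 79.635714 + 35.827174 + 4.690948 = 155.273329 amu

155.2733 amu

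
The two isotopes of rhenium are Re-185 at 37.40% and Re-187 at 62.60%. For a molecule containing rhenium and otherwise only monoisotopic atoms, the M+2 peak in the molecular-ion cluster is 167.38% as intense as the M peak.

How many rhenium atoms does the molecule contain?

1

The M+2/M ratio from n Re atoms is n · q/p = n · 0.6260/0.3740.
n = 1.6738 × 0.3740/0.6260 = 1.00 ≈ 1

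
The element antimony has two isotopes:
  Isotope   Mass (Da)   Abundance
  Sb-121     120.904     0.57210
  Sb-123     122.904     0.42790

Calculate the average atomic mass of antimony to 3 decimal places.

121.760 Da

The abundance-weighted mean is 0.57210 × 120.904 + 0.42790 × 122.904
= 69.1692 + 52.5906 = 121.7598 Da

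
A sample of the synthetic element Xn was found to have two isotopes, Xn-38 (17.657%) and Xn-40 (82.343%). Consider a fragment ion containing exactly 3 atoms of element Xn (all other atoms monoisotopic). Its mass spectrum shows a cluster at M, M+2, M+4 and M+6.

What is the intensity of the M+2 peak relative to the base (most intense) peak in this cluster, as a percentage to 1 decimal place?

Term probabilities: M 0.0055, M+2 0.0770, M+4 0.3592, M+6 0.5583. Base peak = M+6.
P(M+6) = C(3,3) × 0.17657^0 × 0.82343^3 = 1 × 1.0000 × 0.55831598 = 0.558316 (base)
P(M+2) = C(3,1) × 0.17657^2 × 0.82343^1 = 3 × 0.03117696 × 0.82343 = 0.077016
Relative intensity = 0.077016 / 0.558316 × 100 = 13.8

13.8%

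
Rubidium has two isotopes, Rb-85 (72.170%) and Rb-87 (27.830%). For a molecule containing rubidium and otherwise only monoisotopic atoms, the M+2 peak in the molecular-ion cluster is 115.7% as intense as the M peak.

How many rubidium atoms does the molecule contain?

The M+2/M ratio from n Rb atoms is n · q/p = n · 0.27830/0.72170.
n = 1.157 × 0.72170/0.27830 = 3.00 ≈ 3

3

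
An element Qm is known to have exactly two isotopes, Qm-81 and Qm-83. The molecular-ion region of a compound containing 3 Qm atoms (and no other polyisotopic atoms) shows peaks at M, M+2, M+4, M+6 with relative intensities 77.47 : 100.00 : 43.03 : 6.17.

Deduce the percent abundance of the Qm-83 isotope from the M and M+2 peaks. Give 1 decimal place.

If p is the fraction of Qm that is Qm-81, then I(M+2)/I(M) = [C(3,1)·p^2·(1−p)] / p^3 = 3·(1−p)/p = 100.00/77.47 = 1.2908
(1−p)/p = 1.2908/3 = 0.4303  ⇒  p = 1/(1 + 0.4303) = 0.6992
Qm-81: 69.9%, Qm-83: 30.1%.

30.1%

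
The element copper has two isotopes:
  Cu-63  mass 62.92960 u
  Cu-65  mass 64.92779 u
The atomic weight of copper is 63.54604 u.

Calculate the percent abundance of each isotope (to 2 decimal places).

Cu-63: 69.15%, Cu-65: 30.85%

With x = fraction of Cu-63 (so Cu-65 is 1 − x):
62.92960·x + 64.92779·(1 − x) = 63.54604
(62.92960 − 64.92779)·x = 63.54604 − 64.92779
x = -1.38175 / -1.99819 = 0.69150 → 69.15% Cu-63, 30.85% Cu-65.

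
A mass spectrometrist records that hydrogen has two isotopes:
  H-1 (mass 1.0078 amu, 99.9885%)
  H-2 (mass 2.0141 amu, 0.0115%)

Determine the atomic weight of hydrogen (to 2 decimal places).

1.01 amu

Average mass = Σ (abundance × isotope mass) = 0.999885 × 1.0078 + 0.000115 × 2.0141
= 1.00768 + 0.00023 = 1.00791 amu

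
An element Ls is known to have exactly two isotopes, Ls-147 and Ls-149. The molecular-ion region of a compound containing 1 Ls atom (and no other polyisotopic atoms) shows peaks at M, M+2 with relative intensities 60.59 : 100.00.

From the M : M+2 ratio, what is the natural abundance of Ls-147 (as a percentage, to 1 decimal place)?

37.7%

Let p = fractional abundance of Ls-147. I(M+2)/I(M) = [C(1,1)·p^0·(1−p)] / p^1 = 1·(1−p)/p = 100.00/60.59 = 1.6504
(1−p)/p = 1.6504/1 = 1.6504  ⇒  p = 1/(1 + 1.6504) = 0.3773
Ls-147: 37.7%, Ls-149: 62.3%.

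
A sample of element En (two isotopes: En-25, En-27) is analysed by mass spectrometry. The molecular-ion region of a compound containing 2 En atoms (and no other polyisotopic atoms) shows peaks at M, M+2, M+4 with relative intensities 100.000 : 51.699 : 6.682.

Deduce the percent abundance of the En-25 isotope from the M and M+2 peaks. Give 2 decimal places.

Write p for the En-25 fraction. I(M+2)/I(M) = [C(2,1)·p^1·(1−p)] / p^2 = 2·(1−p)/p = 51.699/100.000 = 0.5170
(1−p)/p = 0.5170/2 = 0.2585  ⇒  p = 1/(1 + 0.2585) = 0.7946
En-25: 79.46%, En-27: 20.54%.

79.46%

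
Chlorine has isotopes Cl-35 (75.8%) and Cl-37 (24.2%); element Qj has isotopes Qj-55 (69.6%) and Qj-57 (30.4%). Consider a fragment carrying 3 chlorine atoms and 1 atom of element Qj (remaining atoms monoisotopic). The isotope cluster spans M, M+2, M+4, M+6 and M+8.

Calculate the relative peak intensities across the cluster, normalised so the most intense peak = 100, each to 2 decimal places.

Chlorine pattern (n=3): 0.43551951 : 0.41713346 : 0.13317454 : 0.01417249
Element Qj pattern (n=1): 0.6960 : 0.3040
Convolve the two distributions (both contribute in 2-u steps):
  M: 0.43551951×0.6960 = 0.303122
  M+2: 0.43551951×0.3040 + 0.41713346×0.6960 = 0.422723
  M+4: 0.41713346×0.3040 + 0.13317454×0.6960 = 0.219498
  M+6: 0.13317454×0.3040 + 0.01417249×0.6960 = 0.050349
  M+8: 0.01417249×0.3040 = 0.004308
Scale to base peak (0.422723) = 100: 71.71 : 100.00 : 51.92 : 11.91 : 1.02

71.71 : 100.00 : 51.92 : 11.91 : 1.02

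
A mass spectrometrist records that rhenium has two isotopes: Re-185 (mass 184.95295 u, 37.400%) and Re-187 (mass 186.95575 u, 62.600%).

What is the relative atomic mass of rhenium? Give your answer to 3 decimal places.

Average mass = Σ (abundance × isotope mass) = 0.37400 × 184.95295 + 0.62600 × 186.95575
= 69.172403 + 117.034300 = 186.206703 u

186.207 u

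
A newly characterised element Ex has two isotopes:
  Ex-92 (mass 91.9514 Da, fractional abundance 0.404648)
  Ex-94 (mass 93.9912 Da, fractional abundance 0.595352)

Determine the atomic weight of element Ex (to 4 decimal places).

Average mass = Σ (abundance × isotope mass) = 0.404648 × 91.9514 + 0.595352 × 93.9912
= 37.20795 + 55.95785 = 93.16580 Da

93.1658 Da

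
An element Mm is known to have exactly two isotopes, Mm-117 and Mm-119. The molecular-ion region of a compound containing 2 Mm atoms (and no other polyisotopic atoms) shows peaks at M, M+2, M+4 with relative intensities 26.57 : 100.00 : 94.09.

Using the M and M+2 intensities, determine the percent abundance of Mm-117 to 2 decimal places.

Let p = fractional abundance of Mm-117. I(M+2)/I(M) = [C(2,1)·p^1·(1−p)] / p^2 = 2·(1−p)/p = 100.00/26.57 = 3.7636
(1−p)/p = 3.7636/2 = 1.8818  ⇒  p = 1/(1 + 1.8818) = 0.3470
Mm-117: 34.70%, Mm-119: 65.30%.

34.70%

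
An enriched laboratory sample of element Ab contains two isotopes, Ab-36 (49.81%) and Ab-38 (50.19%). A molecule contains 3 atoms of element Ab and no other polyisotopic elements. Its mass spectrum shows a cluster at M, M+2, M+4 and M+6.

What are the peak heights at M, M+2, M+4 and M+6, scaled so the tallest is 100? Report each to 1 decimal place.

Expanding (0.4981 + 0.5019)^3:
P(M) = 0.4981^3 = 0.123580
P(M+2) = 3 × 0.4981^2 × 0.5019^1 = 0.373570
P(M+4) = 3 × 0.4981^1 × 0.5019^2 = 0.376420
P(M+6) = 0.5019^3 = 0.126430
The M+4 peak is largest (0.376420); scaling to 100 gives 32.8 : 99.2 : 100.0 : 33.6.

32.8 : 99.2 : 100.0 : 33.6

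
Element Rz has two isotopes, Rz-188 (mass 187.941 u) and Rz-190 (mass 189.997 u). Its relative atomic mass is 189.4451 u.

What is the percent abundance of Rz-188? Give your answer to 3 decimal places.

26.843%

Writing the weighted mean with unknown fraction x of Rz-188:
187.941·x + 189.997·(1 − x) = 189.4451
(187.941 − 189.997)·x = 189.4451 − 189.997
x = -0.5519 / -2.056 = 0.26843 → 26.843% Rz-188, 73.157% Rz-190.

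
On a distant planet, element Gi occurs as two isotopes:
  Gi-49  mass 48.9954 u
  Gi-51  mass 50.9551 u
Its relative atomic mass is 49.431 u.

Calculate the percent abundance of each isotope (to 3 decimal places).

Gi-49: 77.772%, Gi-51: 22.228%

Let x be the fractional abundance of Gi-49; then Gi-51 has abundance 1 − x.
48.9954·x + 50.9551·(1 − x) = 49.431
(48.9954 − 50.9551)·x = 49.431 − 50.9551
x = -1.5241 / -1.9597 = 0.77772 → 77.772% Gi-49, 22.228% Gi-51.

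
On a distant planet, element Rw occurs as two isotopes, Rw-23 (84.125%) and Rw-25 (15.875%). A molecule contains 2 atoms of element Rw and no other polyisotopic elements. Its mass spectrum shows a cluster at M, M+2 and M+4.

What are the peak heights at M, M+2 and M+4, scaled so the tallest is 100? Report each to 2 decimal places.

100.00 : 37.74 : 3.56

Expanding (0.84125 + 0.15875)^2:
P(M) = 0.84125^2 = 0.707702
P(M+2) = 2 × 0.84125^1 × 0.15875^1 = 0.267097
P(M+4) = 0.15875^2 = 0.025202
The M peak is largest (0.707702); scaling to 100 gives 100.00 : 37.74 : 3.56.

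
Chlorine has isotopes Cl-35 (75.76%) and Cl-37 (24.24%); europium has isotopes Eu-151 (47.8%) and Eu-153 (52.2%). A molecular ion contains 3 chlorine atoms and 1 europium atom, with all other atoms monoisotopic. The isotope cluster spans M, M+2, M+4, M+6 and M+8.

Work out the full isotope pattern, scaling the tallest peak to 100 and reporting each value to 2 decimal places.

Chlorine pattern (n=3): 0.4348304 : 0.41738208 : 0.13354464 : 0.01424288
Europium pattern (n=1): 0.4780 : 0.5220
Convolve the two distributions (both contribute in 2-u steps):
  M: 0.4348304×0.4780 = 0.207849
  M+2: 0.4348304×0.5220 + 0.41738208×0.4780 = 0.426490
  M+4: 0.41738208×0.5220 + 0.13354464×0.4780 = 0.281708
  M+6: 0.13354464×0.5220 + 0.01424288×0.4780 = 0.076518
  M+8: 0.01424288×0.5220 = 0.007435
Scale to base peak (0.426490) = 100: 48.73 : 100.00 : 66.05 : 17.94 : 1.74

48.73 : 100.00 : 66.05 : 17.94 : 1.74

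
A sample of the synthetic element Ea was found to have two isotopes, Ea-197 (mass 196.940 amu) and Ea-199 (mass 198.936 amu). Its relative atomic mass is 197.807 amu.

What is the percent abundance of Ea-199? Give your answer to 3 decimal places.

Let x be the fractional abundance of Ea-197; then Ea-199 has abundance 1 − x.
196.940·x + 198.936·(1 − x) = 197.807
(196.940 − 198.936)·x = 197.807 − 198.936
x = -1.129 / -1.996 = 0.56563 → 56.563% Ea-197, 43.437% Ea-199.

43.437%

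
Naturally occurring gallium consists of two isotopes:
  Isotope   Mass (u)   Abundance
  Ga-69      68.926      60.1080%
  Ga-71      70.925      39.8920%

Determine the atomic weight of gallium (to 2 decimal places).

69.72 u

Ar = Σ fᵢ·mᵢ = 0.601080 × 68.926 + 0.398920 × 70.925
= 41.4300 + 28.2934 = 69.7234 u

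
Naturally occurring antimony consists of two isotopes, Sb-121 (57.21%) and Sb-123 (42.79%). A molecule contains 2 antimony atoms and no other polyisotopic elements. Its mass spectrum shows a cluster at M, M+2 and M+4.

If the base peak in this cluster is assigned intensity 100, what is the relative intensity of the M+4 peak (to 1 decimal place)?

Binomial terms of (0.5721 + 0.4279)^2: M 0.3273, M+2 0.4896, M+4 0.1831 → M+2 is the base peak.
P(M+2) = C(2,1) × 0.5721^1 × 0.4279^1 = 2 × 0.5721 × 0.4279 = 0.489603 (base)
P(M+4) = C(2,2) × 0.5721^0 × 0.4279^2 = 1 × 1.0000 × 0.18309841 = 0.183098
Relative intensity = 0.183098 / 0.489603 × 100 = 37.4

37.4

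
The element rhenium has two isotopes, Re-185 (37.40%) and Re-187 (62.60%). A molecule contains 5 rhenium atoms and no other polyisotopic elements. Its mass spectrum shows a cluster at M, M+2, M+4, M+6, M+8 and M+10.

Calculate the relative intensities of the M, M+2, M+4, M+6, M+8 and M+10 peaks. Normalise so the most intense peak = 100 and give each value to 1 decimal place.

2.1 : 17.8 : 59.7 : 100.0 : 83.7 : 28.0

Expanding (0.3740 + 0.6260)^5:
P(M) = 0.3740^5 = 0.007317
P(M+2) = 5 × 0.3740^4 × 0.6260^1 = 0.061239
P(M+4) = 10 × 0.3740^3 × 0.6260^2 = 0.205005
P(M+6) = 10 × 0.3740^2 × 0.6260^3 = 0.343136
P(M+8) = 5 × 0.3740^1 × 0.6260^4 = 0.287170
P(M+10) = 0.6260^5 = 0.096133
The M+6 peak is largest (0.343136); scaling to 100 gives 2.1 : 17.8 : 59.7 : 100.0 : 83.7 : 28.0.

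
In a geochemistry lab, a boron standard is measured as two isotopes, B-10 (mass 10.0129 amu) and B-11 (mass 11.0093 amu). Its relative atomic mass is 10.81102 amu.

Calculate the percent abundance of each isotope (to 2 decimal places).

B-10: 19.90%, B-11: 80.10%

With x = fraction of B-10 (so B-11 is 1 − x):
10.0129·x + 11.0093·(1 − x) = 10.81102
(10.0129 − 11.0093)·x = 10.81102 − 11.0093
x = -0.19828 / -0.9964 = 0.19900 → 19.90% B-10, 80.10% B-11.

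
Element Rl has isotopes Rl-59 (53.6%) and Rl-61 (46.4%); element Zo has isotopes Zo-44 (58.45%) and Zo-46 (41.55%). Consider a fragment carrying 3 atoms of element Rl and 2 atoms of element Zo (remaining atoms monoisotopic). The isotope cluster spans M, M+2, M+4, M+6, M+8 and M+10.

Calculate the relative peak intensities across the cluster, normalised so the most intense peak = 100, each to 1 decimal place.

15.5 : 62.3 : 100.0 : 80.0 : 31.9 : 5.1

Element Rl pattern (n=3): 0.15399066 : 0.39991603 : 0.34619597 : 0.09989734
Element Zo pattern (n=2): 0.34164025 : 0.4857195 : 0.17264025
Convolve the two distributions (both contribute in 2-u steps):
  M: 0.15399066×0.34164025 = 0.052609
  M+2: 0.15399066×0.4857195 + 0.39991603×0.34164025 = 0.211424
  M+4: 0.15399066×0.17264025 + 0.39991603×0.4857195 + 0.34619597×0.34164025 = 0.339106
  M+6: 0.39991603×0.17264025 + 0.34619597×0.4857195 + 0.09989734×0.34164025 = 0.271325
  M+8: 0.34619597×0.17264025 + 0.09989734×0.4857195 = 0.108289
  M+10: 0.09989734×0.17264025 = 0.017246
Scale to base peak (0.339106) = 100: 15.5 : 62.3 : 100.0 : 80.0 : 31.9 : 5.1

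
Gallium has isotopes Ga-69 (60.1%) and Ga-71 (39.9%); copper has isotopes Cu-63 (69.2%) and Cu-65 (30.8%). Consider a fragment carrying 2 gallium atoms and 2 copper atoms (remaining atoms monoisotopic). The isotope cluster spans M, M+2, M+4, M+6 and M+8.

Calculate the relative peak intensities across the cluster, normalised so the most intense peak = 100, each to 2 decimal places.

Gallium pattern (n=2): 0.361201 : 0.479598 : 0.159201
Copper pattern (n=2): 0.478864 : 0.426272 : 0.094864
Convolve the two distributions (both contribute in 2-u steps):
  M: 0.361201×0.478864 = 0.172966
  M+2: 0.361201×0.426272 + 0.479598×0.478864 = 0.383632
  M+4: 0.361201×0.094864 + 0.479598×0.426272 + 0.159201×0.478864 = 0.314940
  M+6: 0.479598×0.094864 + 0.159201×0.426272 = 0.113360
  M+8: 0.159201×0.094864 = 0.015102
Scale to base peak (0.383632) = 100: 45.09 : 100.00 : 82.09 : 29.55 : 3.94

45.09 : 100.00 : 82.09 : 29.55 : 3.94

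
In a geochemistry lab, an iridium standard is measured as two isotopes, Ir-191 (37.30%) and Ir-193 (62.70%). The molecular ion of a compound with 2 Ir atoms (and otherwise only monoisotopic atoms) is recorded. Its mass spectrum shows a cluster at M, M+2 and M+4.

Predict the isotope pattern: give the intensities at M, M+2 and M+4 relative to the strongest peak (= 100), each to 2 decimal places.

The 2 Ir atoms are independent, so intensities follow the terms of (0.3730 + 0.6270)^2.
P(M) = 0.3730^2 = 0.139129
P(M+2) = 2 × 0.3730^1 × 0.6270^1 = 0.467742
P(M+4) = 0.6270^2 = 0.393129
The M+2 peak is largest (0.467742); scaling to 100 gives 29.74 : 100.00 : 84.05.

29.74 : 100.00 : 84.05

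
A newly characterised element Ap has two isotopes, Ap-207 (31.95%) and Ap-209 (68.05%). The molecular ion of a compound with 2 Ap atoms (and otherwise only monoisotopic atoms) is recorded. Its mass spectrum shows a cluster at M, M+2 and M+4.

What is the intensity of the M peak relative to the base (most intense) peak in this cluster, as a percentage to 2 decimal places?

22.04%

Binomial terms of (0.3195 + 0.6805)^2: M 0.1021, M+2 0.4348, M+4 0.4631 → M+4 is the base peak.
P(M+4) = C(2,2) × 0.3195^0 × 0.6805^2 = 1 × 1.0000 × 0.46308025 = 0.463080 (base)
P(M) = C(2,0) × 0.3195^2 × 0.6805^0 = 1 × 0.10208025 × 1.0000 = 0.102080
Relative intensity = 0.102080 / 0.463080 × 100 = 22.04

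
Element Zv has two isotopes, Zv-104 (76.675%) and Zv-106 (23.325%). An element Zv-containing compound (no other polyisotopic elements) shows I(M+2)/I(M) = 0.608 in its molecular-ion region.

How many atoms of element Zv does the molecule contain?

2

With n Zv atoms, P(M+2)/P(M) = C(n,1)·p^(n−1)q / p^n = n·q/p = n · 0.23325/0.76675.
n = 0.608 × 0.76675/0.23325 = 2.00 ≈ 2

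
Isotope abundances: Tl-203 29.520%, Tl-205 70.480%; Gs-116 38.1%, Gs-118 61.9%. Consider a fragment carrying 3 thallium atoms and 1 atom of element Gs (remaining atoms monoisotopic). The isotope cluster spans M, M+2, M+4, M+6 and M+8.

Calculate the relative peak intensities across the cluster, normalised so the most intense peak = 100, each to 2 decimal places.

2.42 : 21.23 : 69.43 : 100.00 : 53.42

Thallium pattern (n=3): 0.02572463 : 0.18425524 : 0.43991564 : 0.35010449
Element Gs pattern (n=1): 0.3810 : 0.6190
Convolve the two distributions (both contribute in 2-u steps):
  M: 0.02572463×0.3810 = 0.009801
  M+2: 0.02572463×0.6190 + 0.18425524×0.3810 = 0.086125
  M+4: 0.18425524×0.6190 + 0.43991564×0.3810 = 0.281662
  M+6: 0.43991564×0.6190 + 0.35010449×0.3810 = 0.405698
  M+8: 0.35010449×0.6190 = 0.216715
Scale to base peak (0.405698) = 100: 2.42 : 21.23 : 69.43 : 100.00 : 53.42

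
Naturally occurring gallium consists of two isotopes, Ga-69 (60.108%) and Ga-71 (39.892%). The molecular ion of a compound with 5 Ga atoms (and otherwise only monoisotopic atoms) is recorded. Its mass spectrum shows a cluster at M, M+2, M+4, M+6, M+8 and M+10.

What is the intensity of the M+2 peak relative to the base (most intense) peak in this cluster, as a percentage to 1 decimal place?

75.3%

(0.60108 + 0.39892)^5 gives M 0.0785, M+2 0.2604, M+4 0.3456, M+6 0.2294, M+8 0.0761, M+10 0.0101; the largest is M+4.
P(M+4) = C(5,2) × 0.60108^3 × 0.39892^2 = 10 × 0.2171685 × 0.15913717 = 0.345596 (base)
P(M+2) = C(5,1) × 0.60108^4 × 0.39892^1 = 5 × 0.13053564 × 0.39892 = 0.260366
Relative intensity = 0.260366 / 0.345596 × 100 = 75.3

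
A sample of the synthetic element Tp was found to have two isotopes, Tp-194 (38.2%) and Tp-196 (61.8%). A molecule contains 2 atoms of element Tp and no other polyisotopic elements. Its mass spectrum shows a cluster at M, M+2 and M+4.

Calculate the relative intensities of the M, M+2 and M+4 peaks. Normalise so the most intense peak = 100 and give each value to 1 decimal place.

30.9 : 100.0 : 80.9

The 2 Tp atoms are independent, so intensities follow the terms of (0.382 + 0.618)^2.
P(M) = 0.382^2 = 0.145924
P(M+2) = 2 × 0.382^1 × 0.618^1 = 0.472152
P(M+4) = 0.618^2 = 0.381924
The M+2 peak is largest (0.472152); scaling to 100 gives 30.9 : 100.0 : 80.9.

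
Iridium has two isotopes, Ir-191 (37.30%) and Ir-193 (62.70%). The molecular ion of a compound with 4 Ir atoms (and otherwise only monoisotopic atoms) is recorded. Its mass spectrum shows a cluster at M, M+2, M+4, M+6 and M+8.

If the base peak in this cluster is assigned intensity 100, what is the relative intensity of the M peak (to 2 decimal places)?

5.26

Binomial terms of (0.3730 + 0.6270)^4: M 0.0194, M+2 0.1302, M+4 0.3282, M+6 0.3678, M+8 0.1546 → M+6 is the base peak.
P(M+6) = C(4,3) × 0.3730^1 × 0.6270^3 = 4 × 0.3730 × 0.24649188 = 0.367766 (base)
P(M) = C(4,0) × 0.3730^4 × 0.6270^0 = 1 × 0.01935688 × 1.0000 = 0.019357
Relative intensity = 0.019357 / 0.367766 × 100 = 5.26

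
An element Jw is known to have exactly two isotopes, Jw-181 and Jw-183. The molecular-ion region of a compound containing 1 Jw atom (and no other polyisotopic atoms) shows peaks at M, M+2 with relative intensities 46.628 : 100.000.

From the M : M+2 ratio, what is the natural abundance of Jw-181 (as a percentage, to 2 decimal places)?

31.80%

Let p = fractional abundance of Jw-181. I(M+2)/I(M) = [C(1,1)·p^0·(1−p)] / p^1 = 1·(1−p)/p = 100.000/46.628 = 2.1446
(1−p)/p = 2.1446/1 = 2.1446  ⇒  p = 1/(1 + 2.1446) = 0.3180
Jw-181: 31.80%, Jw-183: 68.20%.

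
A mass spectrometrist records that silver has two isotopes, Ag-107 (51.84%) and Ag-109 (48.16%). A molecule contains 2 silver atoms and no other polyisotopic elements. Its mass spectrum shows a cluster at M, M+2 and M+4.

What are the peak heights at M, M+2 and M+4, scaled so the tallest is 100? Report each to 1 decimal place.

53.8 : 100.0 : 46.5

Each Ag atom is independently Ag-107 (p = 0.5184) or Ag-109 (q = 0.4816); the cluster is the binomial expansion (p + q)^2.
P(M) = 0.5184^2 = 0.268739
P(M+2) = 2 × 0.5184^1 × 0.4816^1 = 0.499323
P(M+4) = 0.4816^2 = 0.231939
The M+2 peak is largest (0.499323); scaling to 100 gives 53.8 : 100.0 : 46.5.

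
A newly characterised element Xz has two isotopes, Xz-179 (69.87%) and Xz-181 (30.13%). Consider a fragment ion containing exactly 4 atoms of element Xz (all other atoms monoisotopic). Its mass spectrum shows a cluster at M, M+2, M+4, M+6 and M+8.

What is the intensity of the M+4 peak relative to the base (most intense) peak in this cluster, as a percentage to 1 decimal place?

Binomial terms of (0.6987 + 0.3013)^4: M 0.2383, M+2 0.4111, M+4 0.2659, M+6 0.0764, M+8 0.0082 → M+2 is the base peak.
P(M+2) = C(4,1) × 0.6987^3 × 0.3013^1 = 4 × 0.34109255 × 0.3013 = 0.411085 (base)
P(M+4) = C(4,2) × 0.6987^2 × 0.3013^2 = 6 × 0.48818169 × 0.09078169 = 0.265908
Relative intensity = 0.265908 / 0.411085 × 100 = 64.7

64.7%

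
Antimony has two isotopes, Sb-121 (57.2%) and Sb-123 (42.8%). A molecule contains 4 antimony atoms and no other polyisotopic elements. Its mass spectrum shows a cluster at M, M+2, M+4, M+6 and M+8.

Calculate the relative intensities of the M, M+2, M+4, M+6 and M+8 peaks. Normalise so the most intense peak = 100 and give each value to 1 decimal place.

29.8 : 89.1 : 100.0 : 49.9 : 9.3

Expanding (0.572 + 0.428)^4:
P(M) = 0.572^4 = 0.107049
P(M+2) = 4 × 0.572^3 × 0.428^1 = 0.320400
P(M+4) = 6 × 0.572^2 × 0.428^2 = 0.359609
P(M+6) = 4 × 0.572^1 × 0.428^3 = 0.179385
P(M+8) = 0.428^4 = 0.033556
The M+4 peak is largest (0.359609); scaling to 100 gives 29.8 : 89.1 : 100.0 : 49.9 : 9.3.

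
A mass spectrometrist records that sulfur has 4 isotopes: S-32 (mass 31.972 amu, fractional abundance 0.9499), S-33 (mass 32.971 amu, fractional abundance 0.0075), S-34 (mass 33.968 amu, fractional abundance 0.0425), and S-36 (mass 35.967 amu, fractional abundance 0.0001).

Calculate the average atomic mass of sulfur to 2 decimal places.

Weight each isotope mass by its fractional abundance: 0.9499 × 31.972 + 0.0075 × 32.971 + 0.0425 × 33.968 + 0.0001 × 35.967
= 30.3702 + 0.2473 + 1.4436 + 0.0036 = 32.0647 amu

32.06 amu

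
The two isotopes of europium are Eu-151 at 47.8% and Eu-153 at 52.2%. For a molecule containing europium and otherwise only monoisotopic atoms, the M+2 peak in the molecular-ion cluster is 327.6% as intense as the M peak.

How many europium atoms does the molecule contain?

3

For n independent Eu atoms, I(M+2)/I(M) = n · (abundance Eu-153) / (abundance Eu-151) = n · 0.522/0.478.
n = 3.276 × 0.478/0.522 = 3.00 ≈ 3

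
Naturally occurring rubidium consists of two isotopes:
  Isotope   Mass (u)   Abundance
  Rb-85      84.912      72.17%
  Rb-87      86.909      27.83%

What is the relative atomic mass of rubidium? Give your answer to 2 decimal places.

The abundance-weighted mean is 0.7217 × 84.912 + 0.2783 × 86.909
= 61.2810 + 24.1868 = 85.4678 u

85.47 u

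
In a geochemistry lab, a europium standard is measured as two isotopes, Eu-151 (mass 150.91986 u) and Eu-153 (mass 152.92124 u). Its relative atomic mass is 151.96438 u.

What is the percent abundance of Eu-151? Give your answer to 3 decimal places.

47.810%

Let x be the fractional abundance of Eu-151; then Eu-153 has abundance 1 − x.
150.91986·x + 152.92124·(1 − x) = 151.96438
(150.91986 − 152.92124)·x = 151.96438 − 152.92124
x = -0.95686 / -2.00138 = 0.47810 → 47.810% Eu-151, 52.190% Eu-153.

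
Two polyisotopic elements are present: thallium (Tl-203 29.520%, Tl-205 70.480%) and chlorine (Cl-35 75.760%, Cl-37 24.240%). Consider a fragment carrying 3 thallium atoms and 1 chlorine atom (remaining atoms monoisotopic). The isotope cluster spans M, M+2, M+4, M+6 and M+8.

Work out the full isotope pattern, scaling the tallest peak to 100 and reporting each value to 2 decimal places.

5.16 : 38.58 : 100.00 : 98.39 : 22.45

Thallium pattern (n=3): 0.02572463 : 0.18425524 : 0.43991564 : 0.35010449
Chlorine pattern (n=1): 0.7576 : 0.2424
Convolve the two distributions (both contribute in 2-u steps):
  M: 0.02572463×0.7576 = 0.019489
  M+2: 0.02572463×0.2424 + 0.18425524×0.7576 = 0.145827
  M+4: 0.18425524×0.2424 + 0.43991564×0.7576 = 0.377944
  M+6: 0.43991564×0.2424 + 0.35010449×0.7576 = 0.371875
  M+8: 0.35010449×0.2424 = 0.084865
Scale to base peak (0.377944) = 100: 5.16 : 38.58 : 100.00 : 98.39 : 22.45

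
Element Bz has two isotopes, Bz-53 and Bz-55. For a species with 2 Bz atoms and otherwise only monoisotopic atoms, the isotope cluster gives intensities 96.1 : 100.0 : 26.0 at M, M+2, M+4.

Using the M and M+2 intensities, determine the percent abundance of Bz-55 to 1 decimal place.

34.2%

If p is the fraction of Bz that is Bz-53, then I(M+2)/I(M) = [C(2,1)·p^1·(1−p)] / p^2 = 2·(1−p)/p = 100.0/96.1 = 1.0406
(1−p)/p = 1.0406/2 = 0.5203  ⇒  p = 1/(1 + 0.5203) = 0.6578
Bz-53: 65.8%, Bz-55: 34.2%.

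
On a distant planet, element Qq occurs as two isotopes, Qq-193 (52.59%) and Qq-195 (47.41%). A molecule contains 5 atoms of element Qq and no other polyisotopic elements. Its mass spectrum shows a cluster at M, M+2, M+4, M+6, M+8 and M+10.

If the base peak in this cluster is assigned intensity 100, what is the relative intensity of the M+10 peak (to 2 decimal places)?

7.33

Term probabilities: M 0.0402, M+2 0.1813, M+4 0.3269, M+6 0.2947, M+8 0.1328, M+10 0.0240. Base peak = M+4.
P(M+4) = C(5,2) × 0.5259^3 × 0.4741^2 = 10 × 0.14544859 × 0.22477081 = 0.326926 (base)
P(M+10) = C(5,5) × 0.5259^0 × 0.4741^5 = 1 × 1.0000 × 0.02395244 = 0.023952
Relative intensity = 0.023952 / 0.326926 × 100 = 7.33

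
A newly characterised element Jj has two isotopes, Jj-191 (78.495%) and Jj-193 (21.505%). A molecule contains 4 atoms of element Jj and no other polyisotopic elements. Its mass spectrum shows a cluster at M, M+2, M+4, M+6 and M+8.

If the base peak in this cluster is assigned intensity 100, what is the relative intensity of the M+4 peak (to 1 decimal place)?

41.1

Term probabilities: M 0.3796, M+2 0.4160, M+4 0.1710, M+6 0.0312, M+8 0.0021. Base peak = M+2.
P(M+2) = C(4,1) × 0.78495^3 × 0.21505^1 = 4 × 0.4836442 × 0.21505 = 0.416031 (base)
P(M+4) = C(4,2) × 0.78495^2 × 0.21505^2 = 6 × 0.6161465 × 0.0462465 = 0.170968
Relative intensity = 0.170968 / 0.416031 × 100 = 41.1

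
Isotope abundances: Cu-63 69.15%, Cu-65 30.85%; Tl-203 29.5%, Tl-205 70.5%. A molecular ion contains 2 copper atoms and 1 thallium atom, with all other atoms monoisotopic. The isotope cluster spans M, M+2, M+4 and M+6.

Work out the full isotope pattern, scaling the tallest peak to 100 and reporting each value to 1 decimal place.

Copper pattern (n=2): 0.47817225 : 0.4266555 : 0.09517225
Thallium pattern (n=1): 0.2950 : 0.7050
Convolve the two distributions (both contribute in 2-u steps):
  M: 0.47817225×0.2950 = 0.141061
  M+2: 0.47817225×0.7050 + 0.4266555×0.2950 = 0.462975
  M+4: 0.4266555×0.7050 + 0.09517225×0.2950 = 0.328868
  M+6: 0.09517225×0.7050 = 0.067096
Scale to base peak (0.462975) = 100: 30.5 : 100.0 : 71.0 : 14.5

30.5 : 100.0 : 71.0 : 14.5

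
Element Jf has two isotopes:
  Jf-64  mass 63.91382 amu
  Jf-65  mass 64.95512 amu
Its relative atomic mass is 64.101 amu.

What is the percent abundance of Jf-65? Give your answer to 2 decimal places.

Let x be the fractional abundance of Jf-64; then Jf-65 has abundance 1 − x.
63.91382·x + 64.95512·(1 − x) = 64.101
(63.91382 − 64.95512)·x = 64.101 − 64.95512
x = -0.85412 / -1.04130 = 0.82024 → 82.02% Jf-64, 17.98% Jf-65.

17.98%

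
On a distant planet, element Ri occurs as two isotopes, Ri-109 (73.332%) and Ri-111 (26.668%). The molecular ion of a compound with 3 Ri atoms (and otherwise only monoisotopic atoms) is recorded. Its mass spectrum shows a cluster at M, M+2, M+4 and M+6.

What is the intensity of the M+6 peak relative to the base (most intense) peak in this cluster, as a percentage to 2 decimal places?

4.41%

Binomial terms of (0.73332 + 0.26668)^3: M 0.3943, M+2 0.4302, M+4 0.1565, M+6 0.0190 → M+2 is the base peak.
P(M+2) = C(3,1) × 0.73332^2 × 0.26668^1 = 3 × 0.53775822 × 0.26668 = 0.430228 (base)
P(M+6) = C(3,3) × 0.73332^0 × 0.26668^3 = 1 × 1.0000 × 0.01896581 = 0.018966
Relative intensity = 0.018966 / 0.430228 × 100 = 4.41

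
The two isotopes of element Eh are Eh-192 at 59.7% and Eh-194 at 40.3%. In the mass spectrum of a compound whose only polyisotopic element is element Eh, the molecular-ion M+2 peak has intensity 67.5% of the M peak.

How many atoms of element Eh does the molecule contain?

With n Eh atoms, P(M+2)/P(M) = C(n,1)·p^(n−1)q / p^n = n·q/p = n · 0.403/0.597.
n = 0.675 × 0.597/0.403 = 1.00 ≈ 1

1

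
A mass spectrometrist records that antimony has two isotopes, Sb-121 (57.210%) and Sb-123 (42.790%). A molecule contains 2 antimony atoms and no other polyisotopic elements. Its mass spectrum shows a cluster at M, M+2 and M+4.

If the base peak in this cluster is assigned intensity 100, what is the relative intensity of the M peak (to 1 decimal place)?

66.8

(0.57210 + 0.42790)^2 gives M 0.3273, M+2 0.4896, M+4 0.1831; the largest is M+2.
P(M+2) = C(2,1) × 0.57210^1 × 0.42790^1 = 2 × 0.5721 × 0.4279 = 0.489603 (base)
P(M) = C(2,0) × 0.57210^2 × 0.42790^0 = 1 × 0.32729841 × 1.0000 = 0.327298
Relative intensity = 0.327298 / 0.489603 × 100 = 66.8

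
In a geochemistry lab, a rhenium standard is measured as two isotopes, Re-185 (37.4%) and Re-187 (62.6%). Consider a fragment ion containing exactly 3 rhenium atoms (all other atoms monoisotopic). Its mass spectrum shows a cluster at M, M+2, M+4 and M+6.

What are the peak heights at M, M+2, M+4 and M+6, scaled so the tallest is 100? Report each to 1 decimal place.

11.9 : 59.7 : 100.0 : 55.8

The 3 Re atoms are independent, so intensities follow the terms of (0.374 + 0.626)^3.
P(M) = 0.374^3 = 0.052314
P(M+2) = 3 × 0.374^2 × 0.626^1 = 0.262687
P(M+4) = 3 × 0.374^1 × 0.626^2 = 0.439685
P(M+6) = 0.626^3 = 0.245314
The M+4 peak is largest (0.439685); scaling to 100 gives 11.9 : 59.7 : 100.0 : 55.8.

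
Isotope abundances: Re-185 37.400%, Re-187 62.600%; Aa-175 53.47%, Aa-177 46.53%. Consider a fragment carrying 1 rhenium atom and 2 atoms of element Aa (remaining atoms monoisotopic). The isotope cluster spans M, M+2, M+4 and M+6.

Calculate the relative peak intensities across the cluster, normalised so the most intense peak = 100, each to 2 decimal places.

27.25 : 93.02 : 100.00 : 34.53

Rhenium pattern (n=1): 0.3740 : 0.6260
Element Aa pattern (n=2): 0.28590409 : 0.49759182 : 0.21650409
Convolve the two distributions (both contribute in 2-u steps):
  M: 0.3740×0.28590409 = 0.106928
  M+2: 0.3740×0.49759182 + 0.6260×0.28590409 = 0.365075
  M+4: 0.3740×0.21650409 + 0.6260×0.49759182 = 0.392465
  M+6: 0.6260×0.21650409 = 0.135532
Scale to base peak (0.392465) = 100: 27.25 : 93.02 : 100.00 : 34.53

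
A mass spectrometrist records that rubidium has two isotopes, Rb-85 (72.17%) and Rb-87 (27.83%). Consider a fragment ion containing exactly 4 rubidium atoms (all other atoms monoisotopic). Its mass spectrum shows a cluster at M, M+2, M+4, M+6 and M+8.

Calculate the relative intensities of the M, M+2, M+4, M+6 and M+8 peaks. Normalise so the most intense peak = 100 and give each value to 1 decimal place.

Expanding (0.7217 + 0.2783)^4:
P(M) = 0.7217^4 = 0.271286
P(M+2) = 4 × 0.7217^3 × 0.2783^1 = 0.418450
P(M+4) = 6 × 0.7217^2 × 0.2783^2 = 0.242042
P(M+6) = 4 × 0.7217^1 × 0.2783^3 = 0.062224
P(M+8) = 0.2783^4 = 0.005999
The M+2 peak is largest (0.418450); scaling to 100 gives 64.8 : 100.0 : 57.8 : 14.9 : 1.4.

64.8 : 100.0 : 57.8 : 14.9 : 1.4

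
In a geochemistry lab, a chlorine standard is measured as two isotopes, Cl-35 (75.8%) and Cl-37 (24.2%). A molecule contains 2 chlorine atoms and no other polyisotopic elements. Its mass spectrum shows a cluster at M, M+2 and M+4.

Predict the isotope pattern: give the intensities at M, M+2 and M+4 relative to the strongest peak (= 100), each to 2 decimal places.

Each Cl atom is independently Cl-35 (p = 0.758) or Cl-37 (q = 0.242); the cluster is the binomial expansion (p + q)^2.
P(M) = 0.758^2 = 0.574564
P(M+2) = 2 × 0.758^1 × 0.242^1 = 0.366872
P(M+4) = 0.242^2 = 0.058564
The M peak is largest (0.574564); scaling to 100 gives 100.00 : 63.85 : 10.19.

100.00 : 63.85 : 10.19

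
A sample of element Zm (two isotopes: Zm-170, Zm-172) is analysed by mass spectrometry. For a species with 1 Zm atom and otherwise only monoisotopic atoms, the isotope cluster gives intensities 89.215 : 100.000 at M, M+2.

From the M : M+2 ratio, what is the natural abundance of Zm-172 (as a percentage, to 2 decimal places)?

If p is the fraction of Zm that is Zm-170, then I(M+2)/I(M) = [C(1,1)·p^0·(1−p)] / p^1 = 1·(1−p)/p = 100.000/89.215 = 1.1209
(1−p)/p = 1.1209/1 = 1.1209  ⇒  p = 1/(1 + 1.1209) = 0.4715
Zm-170: 47.15%, Zm-172: 52.85%.

52.85%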